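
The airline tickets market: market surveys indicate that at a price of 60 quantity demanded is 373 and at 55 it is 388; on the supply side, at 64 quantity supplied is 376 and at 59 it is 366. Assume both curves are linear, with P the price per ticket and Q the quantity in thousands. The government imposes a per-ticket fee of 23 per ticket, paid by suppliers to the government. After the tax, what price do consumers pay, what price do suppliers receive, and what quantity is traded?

Demand slope: (388 − 373)/(55 − 60) = -3, so Qd = 553 − 3P.
Supply slope: (366 − 376)/(59 − 64) = 2, so Qs = 2P + 248.
Without the tax, 553 − 3P = 2P + 248 gives 5P = 305, so P* = 61 and Q* = 370.
With the tax collected from suppliers, supply shifts: Qs = 2(P − 23) + 248.
Solving gives Q = 342.4 with consumers paying 70.2 and suppliers receiving 47.2 (the 23 wedge).

Consumers pay 70.2; suppliers receive 47.2; quantity = 342.4.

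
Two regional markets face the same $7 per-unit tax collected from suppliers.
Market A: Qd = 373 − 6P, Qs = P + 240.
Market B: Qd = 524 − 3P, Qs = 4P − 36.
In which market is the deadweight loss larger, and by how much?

Market B, by $21.

Market A: pre-tax P* = $19, Q* = 259; post-tax Q = 253; deadweight loss = $21.
Market B: pre-tax P* = $80, Q* = 284; post-tax Q = 272; deadweight loss = $42.
Difference: $21 vs $42 → market B is larger by $21.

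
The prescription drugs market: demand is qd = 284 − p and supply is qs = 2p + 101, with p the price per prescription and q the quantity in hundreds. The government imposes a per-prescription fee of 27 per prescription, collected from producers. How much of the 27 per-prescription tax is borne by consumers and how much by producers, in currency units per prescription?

Consumers bear 18 per prescription; producers bear 9 per prescription.

Before the tax: set 284 − p = 2p + 101 → p* = 61, q* = 223.
With the tax collected from producers, supply shifts: qs = 2(p − 27) + 101.
Solving gives q = 205 with consumers paying 79 and producers receiving 52 (the 27 wedge).
Burden on consumers: 18; on producers: 9. (They sum to 27.)
The less price-elastic side of the market bears the larger share of a per-unit tax.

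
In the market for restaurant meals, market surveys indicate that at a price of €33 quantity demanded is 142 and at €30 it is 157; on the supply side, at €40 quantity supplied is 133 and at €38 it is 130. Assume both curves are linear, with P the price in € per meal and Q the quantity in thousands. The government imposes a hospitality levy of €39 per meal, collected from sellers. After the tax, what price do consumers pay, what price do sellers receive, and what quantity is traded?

Demand slope: (157 − 142)/(30 − 33) = -5, so Qd = 307 − 5P.
Supply slope: (130 − 133)/(38 − 40) = 1.5, so Qs = 1.5P + 73.
Before the tax: set 307 − 5P = 1.5P + 73 → P* = €36, Q* = 127.
With the tax collected from sellers, supply shifts: Qs = 1.5(P − 39) + 73.
New equilibrium: consumers pay €45, sellers receive €6, Q = 82. (Wedge: Pb − Ps = 39.)
The less price-elastic side of the market bears the larger share of a per-unit tax.

Consumers pay €45; sellers receive €6; quantity = 82.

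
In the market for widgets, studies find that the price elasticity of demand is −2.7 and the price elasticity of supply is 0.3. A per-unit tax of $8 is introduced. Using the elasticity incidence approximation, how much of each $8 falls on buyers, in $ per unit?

Incidence ratio: buyers' share ≈ εs / (εs + |εd|) = 0.3 / (0.3 + 2.7) = 0.1.
So buyers bear ≈ 0.1 × $8 = $0.8; producers bear $7.2.

Buyers bear ≈ $0.8 per unit.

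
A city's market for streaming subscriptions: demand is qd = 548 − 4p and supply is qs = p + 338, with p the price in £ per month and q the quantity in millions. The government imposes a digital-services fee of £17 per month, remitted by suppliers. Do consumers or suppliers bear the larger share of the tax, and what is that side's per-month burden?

Suppliers bear the larger share: £13.6 per month.

Before the tax: set 548 − 4p = p + 338 → p* = £42, q* = 380.
With the tax collected from suppliers, supply shifts: qs = (p − 17) + 338.
New equilibrium: consumers pay £45.4, suppliers receive £28.4, q = 366.4. (Wedge: pb − ps = 17.)
Per-month burden: consumers £3.4, suppliers £13.6.
Suppliers take the larger share because supply is less price-elastic here (demand slope 4 vs supply slope 1).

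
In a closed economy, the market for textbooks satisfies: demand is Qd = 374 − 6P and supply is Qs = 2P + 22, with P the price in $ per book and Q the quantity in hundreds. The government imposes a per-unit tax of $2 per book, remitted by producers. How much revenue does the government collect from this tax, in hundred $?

Before the tax: set 374 − 6P = 2P + 22 → P* = $44, Q* = 110.
With the tax collected from producers, supply shifts: Qs = 2(P − 2) + 22.
New equilibrium: buyers pay $44.5, producers receive $42.5, Q = 107. (Wedge: Pb − Ps = 2.)
Revenue = t · Q = 2 · 107 = $214.

Tax revenue = $214 hundred.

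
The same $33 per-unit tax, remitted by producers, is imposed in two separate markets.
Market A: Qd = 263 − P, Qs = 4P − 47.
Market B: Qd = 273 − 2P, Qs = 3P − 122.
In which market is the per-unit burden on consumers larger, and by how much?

Market A: pre-tax P* = $62, Q* = 201; post-tax Q = 174.6; per-unit burden on consumers = $26.4.
Market B: pre-tax P* = $79, Q* = 115; post-tax Q = 75.4; per-unit burden on consumers = $19.8.
Difference: $26.4 vs $19.8 → market A is larger by $6.6.

Market A, by $6.6.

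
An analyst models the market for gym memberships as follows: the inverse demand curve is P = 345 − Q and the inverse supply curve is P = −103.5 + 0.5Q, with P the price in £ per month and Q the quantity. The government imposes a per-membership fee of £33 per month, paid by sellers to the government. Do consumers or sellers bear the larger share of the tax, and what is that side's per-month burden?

Consumers bear the larger share: £22 per month.

Rewrite in direct form: Qd = 345 − P and Qs = 2P + 207.
Without the tax, 345 − P = 2P + 207 gives 3P = 138, so P* = £46 and Q* = 299.
With the tax collected from sellers, supply shifts: Qs = 2(P − 33) + 207.
Solving gives Q = 277 with consumers paying £68 and sellers receiving £35 (the £33 wedge).
Per-month burden: consumers £22, sellers £11.
Consumers take the larger share because demand is less price-elastic here (demand slope 1 vs supply slope 2).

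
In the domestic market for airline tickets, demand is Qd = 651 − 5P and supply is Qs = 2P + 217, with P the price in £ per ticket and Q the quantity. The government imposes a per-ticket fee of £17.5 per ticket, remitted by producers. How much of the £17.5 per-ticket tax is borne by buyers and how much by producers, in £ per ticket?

Buyers bear £5 per ticket; producers bear £12.5 per ticket.

Before the tax: set 651 − 5P = 2P + 217 → P* = £62, Q* = 341.
With the tax collected from producers, supply shifts: Qs = 2(P − 17.5) + 217.
Solving gives Q = 316 with buyers paying £67 and producers receiving £49.5 (the £17.5 wedge).
Burden on buyers: £5; on producers: £12.5. (They sum to £17.5.)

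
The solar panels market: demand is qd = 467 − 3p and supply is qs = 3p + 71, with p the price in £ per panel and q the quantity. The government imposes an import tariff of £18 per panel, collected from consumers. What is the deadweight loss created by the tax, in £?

Without the tax, 467 − 3p = 3p + 71 gives 6p = 396, so p* = £66 and q* = 269.
With the tax collected from consumers, demand (in seller-price terms) shifts: qd = 467 − 3(p + 18).
Solving gives q = 242 with consumers paying £75 and producers receiving £57 (the £18 wedge).
Quantity falls by |ΔQ| = |269 − 242| = 27.
DWL = ½ · t · |ΔQ| = ½ · 18 · 27 = £243.

Deadweight loss = £243.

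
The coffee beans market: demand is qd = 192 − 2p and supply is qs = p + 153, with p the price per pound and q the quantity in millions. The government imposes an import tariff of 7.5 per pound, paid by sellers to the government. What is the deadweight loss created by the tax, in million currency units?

Deadweight loss = 18.75 million.

Without the tax, 192 − 2p = p + 153 gives 3p = 39, so p* = 13 and q* = 166.
With the tax collected from sellers, supply shifts: qs = (p − 7.5) + 153.
New equilibrium: buyers pay 15.5, sellers receive 8, q = 161. (Wedge: pb − ps = 7.5.)
Quantity falls by |ΔQ| = |166 − 161| = 5.
DWL = ½ · t · |ΔQ| = ½ · 7.5 · 5 = 18.75.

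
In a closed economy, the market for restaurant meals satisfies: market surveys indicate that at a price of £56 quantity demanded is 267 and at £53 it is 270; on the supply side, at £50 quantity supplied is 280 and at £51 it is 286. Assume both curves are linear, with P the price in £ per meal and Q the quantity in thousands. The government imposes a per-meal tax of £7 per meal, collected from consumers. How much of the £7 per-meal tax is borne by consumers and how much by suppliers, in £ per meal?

Demand slope: (270 − 267)/(53 − 56) = -1, so Qd = 323 − P.
Supply slope: (286 − 280)/(51 − 50) = 6, so Qs = 6P − 20.
Without the tax, 323 − P = 6P − 20 gives 7P = 343, so P* = £49 and Q* = 274.
With the tax collected from consumers, demand (in seller-price terms) shifts: Qd = 323 − (P + 7).
Solving gives Q = 268 with consumers paying £55 and suppliers receiving £48 (the £7 wedge).
Burden on consumers: £6; on suppliers: £1. (They sum to £7.)
The less price-elastic side of the market bears the larger share of a per-unit tax.

Consumers bear £6 per meal; suppliers bear £1 per meal.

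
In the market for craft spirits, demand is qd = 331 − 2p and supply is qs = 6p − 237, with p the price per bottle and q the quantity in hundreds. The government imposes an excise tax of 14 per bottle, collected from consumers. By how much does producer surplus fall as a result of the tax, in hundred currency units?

Before the tax: set 331 − 2p = 6p − 237 → p* = 71, q* = 189.
With the tax collected from consumers, demand (in seller-price terms) shifts: qd = 331 − 2(p + 14).
New equilibrium: consumers pay 81.5, suppliers receive 67.5, q = 168. (Wedge: pb − ps = 14.)
ΔPS is the trapezoid between Q = 168 and Q = 189 of height 3.5: ½ · (189 + 168) · 3.5 = 624.75.

Producer surplus falls by 624.75 hundred.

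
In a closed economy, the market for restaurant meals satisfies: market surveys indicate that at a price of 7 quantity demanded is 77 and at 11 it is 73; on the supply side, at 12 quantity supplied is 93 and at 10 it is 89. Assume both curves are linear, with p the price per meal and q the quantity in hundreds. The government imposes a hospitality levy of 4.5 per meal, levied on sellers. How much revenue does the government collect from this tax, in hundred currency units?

Tax revenue = 342 hundred.

Demand slope: (73 − 77)/(11 − 7) = -1, so qd = 84 − p.
Supply slope: (89 − 93)/(10 − 12) = 2, so qs = 2p + 69.
Without the tax, 84 − p = 2p + 69 gives 3p = 15, so p* = 5 and q* = 79.
With the tax collected from sellers, supply shifts: qs = 2(p − 4.5) + 69.
Solving gives q = 76 with buyers paying 8 and sellers receiving 3.5 (the 4.5 wedge).
Revenue = t · Q = 4.5 · 76 = 342.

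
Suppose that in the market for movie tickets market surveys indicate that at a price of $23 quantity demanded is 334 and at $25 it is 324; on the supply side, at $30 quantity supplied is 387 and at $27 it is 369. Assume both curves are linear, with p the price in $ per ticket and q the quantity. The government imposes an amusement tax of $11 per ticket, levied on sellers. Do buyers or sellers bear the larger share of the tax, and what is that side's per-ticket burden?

Buyers bear the larger share: $6 per ticket.

Demand slope: (324 − 334)/(25 − 23) = -5, so qd = 449 − 5p.
Supply slope: (369 − 387)/(27 − 30) = 6, so qs = 6p + 207.
Before the tax: set 449 − 5p = 6p + 207 → p* = $22, q* = 339.
With the tax collected from sellers, supply shifts: qs = 6(p − 11) + 207.
New equilibrium: buyers pay $28, sellers receive $17, q = 309. (Wedge: pb − ps = 11.)
Per-ticket burden: buyers $6, sellers $5.
Buyers take the larger share because demand is less price-elastic here (demand slope 5 vs supply slope 6).
The less price-elastic side of the market bears the larger share of a per-unit tax.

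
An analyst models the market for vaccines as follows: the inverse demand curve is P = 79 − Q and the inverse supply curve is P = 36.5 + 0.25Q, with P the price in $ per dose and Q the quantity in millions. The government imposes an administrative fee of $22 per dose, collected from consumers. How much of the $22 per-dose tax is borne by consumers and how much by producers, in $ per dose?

Rewrite in direct form: Qd = 79 − P and Qs = 4P − 146.
Before the tax: set 79 − P = 4P − 146 → P* = $45, Q* = 34.
With the tax collected from consumers, demand (in seller-price terms) shifts: Qd = 79 − (P + 22).
Solving gives Q = 16.4 with consumers paying $62.6 and producers receiving $40.6 (the $22 wedge).
Burden on consumers: $17.6; on producers: $4.4. (They sum to $22.)

Consumers bear $17.6 per dose; producers bear $4.4 per dose.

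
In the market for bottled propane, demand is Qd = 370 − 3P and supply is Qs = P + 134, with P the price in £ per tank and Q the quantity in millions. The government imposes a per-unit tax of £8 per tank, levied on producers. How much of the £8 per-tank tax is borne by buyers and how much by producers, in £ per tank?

Without the tax, 370 − 3P = P + 134 gives 4P = 236, so P* = £59 and Q* = 193.
With the tax collected from producers, supply shifts: Qs = (P − 8) + 134.
New equilibrium: buyers pay £61, producers receive £53, Q = 187. (Wedge: Pb − Ps = 8.)
Burden on buyers: £2; on producers: £6. (They sum to £8.)

Buyers bear £2 per tank; producers bear £6 per tank.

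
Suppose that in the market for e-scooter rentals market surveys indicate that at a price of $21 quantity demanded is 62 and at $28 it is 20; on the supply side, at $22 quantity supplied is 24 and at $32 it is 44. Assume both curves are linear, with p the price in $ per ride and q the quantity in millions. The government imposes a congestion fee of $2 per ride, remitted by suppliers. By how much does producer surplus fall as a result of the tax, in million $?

Demand slope: (20 − 62)/(28 − 21) = -6, so qd = 188 − 6p.
Supply slope: (44 − 24)/(32 − 22) = 2, so qs = 2p − 20.
Without the tax, 188 − 6p = 2p − 20 gives 8p = 208, so p* = $26 and q* = 32.
With the tax collected from suppliers, supply shifts: qs = 2(p − 2) − 20.
Solving gives q = 29 with buyers paying $26.5 and suppliers receiving $24.5 (the $2 wedge).
ΔPS is the trapezoid between Q = 29 and Q = 32 of height $1.5: ½ · (32 + 29) · 1.5 = $45.75.

Producer surplus falls by $45.75 million.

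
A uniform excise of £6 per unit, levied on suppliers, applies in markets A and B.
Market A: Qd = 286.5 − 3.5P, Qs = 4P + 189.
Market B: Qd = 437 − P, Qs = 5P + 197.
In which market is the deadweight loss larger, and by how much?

Market A: pre-tax P* = £13, Q* = 241; post-tax Q = 229.8; deadweight loss = £33.6.
Market B: pre-tax P* = £40, Q* = 397; post-tax Q = 392; deadweight loss = £15.
Difference: £33.6 vs £15 → market A is larger by £18.6.

Market A, by £18.6.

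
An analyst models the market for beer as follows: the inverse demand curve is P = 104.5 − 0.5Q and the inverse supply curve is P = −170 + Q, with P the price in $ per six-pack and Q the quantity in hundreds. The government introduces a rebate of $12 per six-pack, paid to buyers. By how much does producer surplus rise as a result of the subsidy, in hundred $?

Producer surplus rises by $1496 hundred.

Inverting to Q(P) form: Qd = 209 − 2P; Qs = P + 170.
Before the subsidy: set 209 − 2P = P + 170 → P* = $13, Q* = 183.
With a per-unit subsidy paid to buyers, each effectively pays P − 12, so demand becomes Qd = 209 − 2(P − 12).
New equilibrium: buyers pay $9, producers receive $21, Q = 191. (Wedge: Pb − Ps = −12.)
ΔPS is the trapezoid between Q = 191 and Q = 183 of height $8: ½ · (183 + 191) · 8 = $1496.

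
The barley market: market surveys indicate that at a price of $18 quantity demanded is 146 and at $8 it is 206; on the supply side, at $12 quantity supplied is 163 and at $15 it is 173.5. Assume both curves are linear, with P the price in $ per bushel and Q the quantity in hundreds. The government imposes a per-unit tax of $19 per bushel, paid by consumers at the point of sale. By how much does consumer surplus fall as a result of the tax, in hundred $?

Demand slope: (206 − 146)/(8 − 18) = -6, so Qd = 254 − 6P.
Supply slope: (173.5 − 163)/(15 − 12) = 3.5, so Qs = 3.5P + 121.
Without the tax, 254 − 6P = 3.5P + 121 gives 9.5P = 133, so P* = $14 and Q* = 170.
With the tax collected from consumers, demand (in seller-price terms) shifts: Qd = 254 − 6(P + 19).
Solving gives Q = 128 with consumers paying $21 and sellers receiving $2 (the $19 wedge).
ΔCS is the trapezoid between Q = 128 and Q = 170 of height $7: ½ · (170 + 128) · 7 = $1043.

Consumer surplus falls by $1043 hundred.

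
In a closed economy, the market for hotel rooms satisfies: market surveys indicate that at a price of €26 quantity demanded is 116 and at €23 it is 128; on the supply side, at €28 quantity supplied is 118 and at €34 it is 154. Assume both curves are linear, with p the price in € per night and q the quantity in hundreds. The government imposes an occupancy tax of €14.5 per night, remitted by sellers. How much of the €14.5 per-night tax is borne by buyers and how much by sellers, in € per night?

Demand slope: (128 − 116)/(23 − 26) = -4, so qd = 220 − 4p.
Supply slope: (154 − 118)/(34 − 28) = 6, so qs = 6p − 50.
Without the tax, 220 − 4p = 6p − 50 gives 10p = 270, so p* = €27 and q* = 112.
With the tax collected from sellers, supply shifts: qs = 6(p − 14.5) − 50.
Solving gives q = 77.2 with buyers paying €35.7 and sellers receiving €21.2 (the €14.5 wedge).
Burden on buyers: €8.7; on sellers: €5.8. (They sum to €14.5.)

Buyers bear €8.7 per night; sellers bear €5.8 per night.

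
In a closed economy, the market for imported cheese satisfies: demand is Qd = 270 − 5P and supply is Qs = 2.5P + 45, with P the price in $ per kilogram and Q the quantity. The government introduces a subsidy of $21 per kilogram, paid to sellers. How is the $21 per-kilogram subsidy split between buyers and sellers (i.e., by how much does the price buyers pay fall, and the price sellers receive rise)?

Before the subsidy: set 270 − 5P = 2.5P + 45 → P* = $30, Q* = 120.
With a per-unit subsidy paid to sellers, each receives P + 21 per unit sold, so supply becomes Qs = 2.5(P + 21) + 45.
New equilibrium: buyers pay $23, sellers receive $44, Q = 155. (Wedge: Pb − Ps = −21.)
Gain to buyers: $7; to sellers: $14. (They sum to $21.)

Buyers gain $7 per kilogram; sellers gain $14 per kilogram.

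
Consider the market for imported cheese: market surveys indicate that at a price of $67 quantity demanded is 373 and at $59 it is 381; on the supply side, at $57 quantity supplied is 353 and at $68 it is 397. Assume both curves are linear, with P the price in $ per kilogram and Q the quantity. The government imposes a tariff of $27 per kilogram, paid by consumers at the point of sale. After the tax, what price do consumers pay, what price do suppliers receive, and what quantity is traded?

Demand slope: (381 − 373)/(59 − 67) = -1, so Qd = 440 − P.
Supply slope: (397 − 353)/(68 − 57) = 4, so Qs = 4P + 125.
Before the tax: set 440 − P = 4P + 125 → P* = $63, Q* = 377.
With the tax collected from consumers, demand (in seller-price terms) shifts: Qd = 440 − (P + 27).
New equilibrium: consumers pay $84.6, suppliers receive $57.6, Q = 355.4. (Wedge: Pb − Ps = 27.)

Consumers pay $84.6; suppliers receive $57.6; quantity = 355.4.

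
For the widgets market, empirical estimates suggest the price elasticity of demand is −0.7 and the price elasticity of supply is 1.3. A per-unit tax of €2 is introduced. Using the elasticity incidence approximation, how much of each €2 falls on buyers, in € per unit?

Incidence ratio: buyers' share ≈ εs / (εs + |εd|) = 1.3 / (1.3 + 0.7) = 0.65.
So buyers bear ≈ 0.65 × €2 = €1.3; suppliers bear €0.7.

Buyers bear ≈ €1.3 per unit.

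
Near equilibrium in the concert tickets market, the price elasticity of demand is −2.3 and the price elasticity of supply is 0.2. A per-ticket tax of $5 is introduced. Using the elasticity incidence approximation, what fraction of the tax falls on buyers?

Buyers' share ≈ 0.08.

Incidence ratio: buyers' share ≈ εs / (εs + |εd|) = 0.2 / (0.2 + 2.3) = 0.08.
Supply is the less elastic side, so buyers bear the smaller share.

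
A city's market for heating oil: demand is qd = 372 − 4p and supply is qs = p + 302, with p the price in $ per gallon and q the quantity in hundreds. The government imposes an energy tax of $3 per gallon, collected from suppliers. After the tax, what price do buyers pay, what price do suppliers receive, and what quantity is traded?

Before the tax: set 372 − 4p = p + 302 → p* = $14, q* = 316.
With the tax collected from suppliers, supply shifts: qs = (p − 3) + 302.
New equilibrium: buyers pay $14.6, suppliers receive $11.6, q = 313.6. (Wedge: pb − ps = 3.)
The less price-elastic side of the market bears the larger share of a per-unit tax.

Buyers pay $14.6; suppliers receive $11.6; quantity = 313.6.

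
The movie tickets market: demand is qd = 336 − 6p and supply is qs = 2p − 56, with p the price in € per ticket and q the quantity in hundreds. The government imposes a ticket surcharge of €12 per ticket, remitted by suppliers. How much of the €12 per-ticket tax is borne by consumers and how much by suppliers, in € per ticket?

Consumers bear €3 per ticket; suppliers bear €9 per ticket.

Without the tax, 336 − 6p = 2p − 56 gives 8p = 392, so p* = €49 and q* = 42.
With the tax collected from suppliers, supply shifts: qs = 2(p − 12) − 56.
Solving gives q = 24 with consumers paying €52 and suppliers receiving €40 (the €12 wedge).
Burden on consumers: €3; on suppliers: €9. (They sum to €12.)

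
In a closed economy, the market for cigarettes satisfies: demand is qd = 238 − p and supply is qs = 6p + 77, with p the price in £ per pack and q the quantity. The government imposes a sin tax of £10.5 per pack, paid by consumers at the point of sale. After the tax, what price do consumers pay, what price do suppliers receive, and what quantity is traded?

Consumers pay £32; suppliers receive £21.5; quantity = 206.

Without the tax, 238 − p = 6p + 77 gives 7p = 161, so p* = £23 and q* = 215.
With the tax collected from consumers, demand (in seller-price terms) shifts: qd = 238 − (p + 10.5).
Solving gives q = 206 with consumers paying £32 and suppliers receiving £21.5 (the £10.5 wedge).
The less price-elastic side of the market bears the larger share of a per-unit tax.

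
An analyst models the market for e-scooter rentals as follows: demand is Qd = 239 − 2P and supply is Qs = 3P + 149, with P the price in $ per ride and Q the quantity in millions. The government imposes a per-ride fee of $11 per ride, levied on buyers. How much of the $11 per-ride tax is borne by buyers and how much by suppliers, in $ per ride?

Without the tax, 239 − 2P = 3P + 149 gives 5P = 90, so P* = $18 and Q* = 203.
With the tax collected from buyers, demand (in seller-price terms) shifts: Qd = 239 − 2(P + 11).
New equilibrium: buyers pay $24.6, suppliers receive $13.6, Q = 189.8. (Wedge: Pb − Ps = 11.)
Burden on buyers: $6.6; on suppliers: $4.4. (They sum to $11.)
The less price-elastic side of the market bears the larger share of a per-unit tax.

Buyers bear $6.6 per ride; suppliers bear $4.4 per ride.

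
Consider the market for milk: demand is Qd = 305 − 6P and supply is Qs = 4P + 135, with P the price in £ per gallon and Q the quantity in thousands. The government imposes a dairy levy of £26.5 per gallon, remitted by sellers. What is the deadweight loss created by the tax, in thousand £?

Deadweight loss = £842.7 thousand.

Before the tax: set 305 − 6P = 4P + 135 → P* = £17, Q* = 203.
With the tax collected from sellers, supply shifts: Qs = 4(P − 26.5) + 135.
Solving gives Q = 139.4 with consumers paying £27.6 and sellers receiving £1.1 (the £26.5 wedge).
Quantity falls by |ΔQ| = |203 − 139.4| = 63.6.
DWL = ½ · t · |ΔQ| = ½ · 26.5 · 63.6 = £842.7.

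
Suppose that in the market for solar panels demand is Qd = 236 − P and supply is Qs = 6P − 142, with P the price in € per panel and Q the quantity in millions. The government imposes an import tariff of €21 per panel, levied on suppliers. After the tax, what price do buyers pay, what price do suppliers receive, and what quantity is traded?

Without the tax, 236 − P = 6P − 142 gives 7P = 378, so P* = €54 and Q* = 182.
With the tax collected from suppliers, supply shifts: Qs = 6(P − 21) − 142.
Solving gives Q = 164 with buyers paying €72 and suppliers receiving €51 (the €21 wedge).
The less price-elastic side of the market bears the larger share of a per-unit tax.

Buyers pay €72; suppliers receive €51; quantity = 164.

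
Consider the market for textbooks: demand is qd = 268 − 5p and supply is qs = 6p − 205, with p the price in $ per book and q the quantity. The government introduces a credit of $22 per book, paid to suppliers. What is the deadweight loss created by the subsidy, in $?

Deadweight loss = $660.

Without the subsidy, 268 − 5p = 6p − 205 gives 11p = 473, so p* = $43 and q* = 53.
With a per-unit subsidy paid to suppliers, each receives p + 22 per unit sold, so supply becomes qs = 6(p + 22) − 205.
Solving gives q = 113 with consumers paying $31 and suppliers receiving $53 (the $22 wedge).
Quantity rises by |ΔQ| = |53 − 113| = 60.
DWL = ½ · t · |ΔQ| = ½ · 22 · 60 = $660.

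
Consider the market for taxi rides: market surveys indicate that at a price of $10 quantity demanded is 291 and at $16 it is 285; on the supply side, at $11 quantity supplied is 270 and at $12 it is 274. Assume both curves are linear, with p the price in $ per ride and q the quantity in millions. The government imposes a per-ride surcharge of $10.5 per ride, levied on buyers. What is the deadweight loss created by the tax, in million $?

Demand slope: (285 − 291)/(16 − 10) = -1, so qd = 301 − p.
Supply slope: (274 − 270)/(12 − 11) = 4, so qs = 4p + 226.
Without the tax, 301 − p = 4p + 226 gives 5p = 75, so p* = $15 and q* = 286.
With the tax collected from buyers, demand (in seller-price terms) shifts: qd = 301 − (p + 10.5).
New equilibrium: buyers pay $23.4, producers receive $12.9, q = 277.6. (Wedge: pb − ps = 10.5.)
Quantity falls by |ΔQ| = |286 − 277.6| = 8.4.
DWL = ½ · t · |ΔQ| = ½ · 10.5 · 8.4 = $44.1.

Deadweight loss = $44.1 million.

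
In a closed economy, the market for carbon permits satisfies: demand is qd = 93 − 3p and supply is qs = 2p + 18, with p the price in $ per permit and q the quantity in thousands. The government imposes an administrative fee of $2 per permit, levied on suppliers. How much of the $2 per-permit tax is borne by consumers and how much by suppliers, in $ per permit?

Consumers bear $0.8 per permit; suppliers bear $1.2 per permit.

Without the tax, 93 − 3p = 2p + 18 gives 5p = 75, so p* = $15 and q* = 48.
With the tax collected from suppliers, supply shifts: qs = 2(p − 2) + 18.
Solving gives q = 45.6 with consumers paying $15.8 and suppliers receiving $13.8 (the $2 wedge).
Burden on consumers: $0.8; on suppliers: $1.2. (They sum to $2.)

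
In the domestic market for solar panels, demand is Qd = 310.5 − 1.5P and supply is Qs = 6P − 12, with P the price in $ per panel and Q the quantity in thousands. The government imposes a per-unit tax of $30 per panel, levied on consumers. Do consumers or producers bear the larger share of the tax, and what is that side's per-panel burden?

Before the tax: set 310.5 − 1.5P = 6P − 12 → P* = $43, Q* = 246.
With the tax collected from consumers, demand (in seller-price terms) shifts: Qd = 310.5 − 1.5(P + 30).
Solving gives Q = 210 with consumers paying $67 and producers receiving $37 (the $30 wedge).
Per-panel burden: consumers $24, producers $6.
Consumers take the larger share because demand is less price-elastic here (demand slope 1.5 vs supply slope 6).
The less price-elastic side of the market bears the larger share of a per-unit tax.

Consumers bear the larger share: $24 per panel.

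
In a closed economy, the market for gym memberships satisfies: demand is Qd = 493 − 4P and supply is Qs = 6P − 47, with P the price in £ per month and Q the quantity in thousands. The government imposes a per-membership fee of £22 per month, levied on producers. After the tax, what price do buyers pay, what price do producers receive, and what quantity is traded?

Buyers pay £67.2; producers receive £45.2; quantity = 224.2.

Without the tax, 493 − 4P = 6P − 47 gives 10P = 540, so P* = £54 and Q* = 277.
With the tax collected from producers, supply shifts: Qs = 6(P − 22) − 47.
Solving gives Q = 224.2 with buyers paying £67.2 and producers receiving £45.2 (the £22 wedge).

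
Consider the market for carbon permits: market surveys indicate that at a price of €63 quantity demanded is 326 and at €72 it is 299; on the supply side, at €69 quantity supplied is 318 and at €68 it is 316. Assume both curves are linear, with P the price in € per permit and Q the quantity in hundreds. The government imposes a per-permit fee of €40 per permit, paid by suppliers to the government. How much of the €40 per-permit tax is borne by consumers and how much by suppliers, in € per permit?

Demand slope: (299 − 326)/(72 − 63) = -3, so Qd = 515 − 3P.
Supply slope: (316 − 318)/(68 − 69) = 2, so Qs = 2P + 180.
Before the tax: set 515 − 3P = 2P + 180 → P* = €67, Q* = 314.
With the tax collected from suppliers, supply shifts: Qs = 2(P − 40) + 180.
Solving gives Q = 266 with consumers paying €83 and suppliers receiving €43 (the €40 wedge).
Burden on consumers: €16; on suppliers: €24. (They sum to €40.)
The less price-elastic side of the market bears the larger share of a per-unit tax.

Consumers bear €16 per permit; suppliers bear €24 per permit.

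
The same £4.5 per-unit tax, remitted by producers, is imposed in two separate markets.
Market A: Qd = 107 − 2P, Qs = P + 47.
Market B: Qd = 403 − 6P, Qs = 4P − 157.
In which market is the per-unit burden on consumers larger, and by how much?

Market B, by £0.3.

Market A: pre-tax P* = £20, Q* = 67; post-tax Q = 64; per-unit burden on consumers = £1.5.
Market B: pre-tax P* = £56, Q* = 67; post-tax Q = 56.2; per-unit burden on consumers = £1.8.
Difference: £1.5 vs £1.8 → market B is larger by £0.3.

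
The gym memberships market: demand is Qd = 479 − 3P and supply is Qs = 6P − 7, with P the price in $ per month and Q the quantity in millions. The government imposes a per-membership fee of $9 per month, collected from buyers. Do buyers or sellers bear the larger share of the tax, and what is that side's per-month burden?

Without the tax, 479 − 3P = 6P − 7 gives 9P = 486, so P* = $54 and Q* = 317.
With the tax collected from buyers, demand (in seller-price terms) shifts: Qd = 479 − 3(P + 9).
New equilibrium: buyers pay $60, sellers receive $51, Q = 299. (Wedge: Pb − Ps = 9.)
Per-month burden: buyers $6, sellers $3.
Buyers take the larger share because demand is less price-elastic here (demand slope 3 vs supply slope 6).

Buyers bear the larger share: $6 per month.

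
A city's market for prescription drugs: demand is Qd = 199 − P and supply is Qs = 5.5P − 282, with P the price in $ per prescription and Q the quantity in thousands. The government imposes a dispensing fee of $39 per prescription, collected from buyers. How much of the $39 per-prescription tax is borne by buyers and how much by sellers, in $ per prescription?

Buyers bear $33 per prescription; sellers bear $6 per prescription.

Before the tax: set 199 − P = 5.5P − 282 → P* = $74, Q* = 125.
With the tax collected from buyers, demand (in seller-price terms) shifts: Qd = 199 − (P + 39).
Solving gives Q = 92 with buyers paying $107 and sellers receiving $68 (the $39 wedge).
Burden on buyers: $33; on sellers: $6. (They sum to $39.)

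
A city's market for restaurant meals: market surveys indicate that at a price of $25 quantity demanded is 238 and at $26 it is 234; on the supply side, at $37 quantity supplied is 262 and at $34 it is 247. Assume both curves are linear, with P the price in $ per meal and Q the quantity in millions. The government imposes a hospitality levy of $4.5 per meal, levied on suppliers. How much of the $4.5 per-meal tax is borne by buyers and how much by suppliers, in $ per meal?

Demand slope: (234 − 238)/(26 − 25) = -4, so Qd = 338 − 4P.
Supply slope: (247 − 262)/(34 − 37) = 5, so Qs = 5P + 77.
Before the tax: set 338 − 4P = 5P + 77 → P* = $29, Q* = 222.
With the tax collected from suppliers, supply shifts: Qs = 5(P − 4.5) + 77.
New equilibrium: buyers pay $31.5, suppliers receive $27, Q = 212. (Wedge: Pb − Ps = 4.5.)
Burden on buyers: $2.5; on suppliers: $2. (They sum to $4.5.)
The less price-elastic side of the market bears the larger share of a per-unit tax.

Buyers bear $2.5 per meal; suppliers bear $2 per meal.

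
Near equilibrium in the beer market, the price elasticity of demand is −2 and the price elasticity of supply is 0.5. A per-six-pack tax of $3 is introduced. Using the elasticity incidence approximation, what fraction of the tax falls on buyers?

Buyers' share ≈ 0.2.

Incidence ratio: buyers' share ≈ εs / (εs + |εd|) = 0.5 / (0.5 + 2) = 0.2.
Supply is the less elastic side, so buyers bear the smaller share.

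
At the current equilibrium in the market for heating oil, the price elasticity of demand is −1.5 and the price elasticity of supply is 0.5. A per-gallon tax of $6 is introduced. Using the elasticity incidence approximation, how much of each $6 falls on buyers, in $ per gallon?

Buyers bear ≈ $1.5 per gallon.

Incidence ratio: buyers' share ≈ εs / (εs + |εd|) = 0.5 / (0.5 + 1.5) = 0.25.
So buyers bear ≈ 0.25 × $6 = $1.5; sellers bear $4.5.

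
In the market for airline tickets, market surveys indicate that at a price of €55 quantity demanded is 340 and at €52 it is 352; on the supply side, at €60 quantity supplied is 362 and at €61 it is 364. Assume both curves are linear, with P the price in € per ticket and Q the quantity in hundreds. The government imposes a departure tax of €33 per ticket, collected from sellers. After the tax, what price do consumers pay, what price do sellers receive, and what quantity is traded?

Demand slope: (352 − 340)/(52 − 55) = -4, so Qd = 560 − 4P.
Supply slope: (364 − 362)/(61 − 60) = 2, so Qs = 2P + 242.
Before the tax: set 560 − 4P = 2P + 242 → P* = €53, Q* = 348.
With the tax collected from sellers, supply shifts: Qs = 2(P − 33) + 242.
New equilibrium: consumers pay €64, sellers receive €31, Q = 304. (Wedge: Pb − Ps = 33.)

Consumers pay €64; sellers receive €31; quantity = 304.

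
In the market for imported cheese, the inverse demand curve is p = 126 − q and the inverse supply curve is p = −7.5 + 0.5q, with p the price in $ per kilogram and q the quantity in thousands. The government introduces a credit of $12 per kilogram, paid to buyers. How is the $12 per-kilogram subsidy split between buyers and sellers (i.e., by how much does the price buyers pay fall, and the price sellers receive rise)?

Buyers gain $8 per kilogram; sellers gain $4 per kilogram.

Rewrite in direct form: qd = 126 − p and qs = 2p + 15.
Before the subsidy: set 126 − p = 2p + 15 → p* = $37, q* = 89.
With a per-unit subsidy paid to buyers, each effectively pays p − 12, so demand becomes qd = 126 − (p − 12).
Solving gives q = 97 with buyers paying $29 and sellers receiving $41 (the $12 wedge).
Gain to buyers: $8; to sellers: $4. (They sum to $12.)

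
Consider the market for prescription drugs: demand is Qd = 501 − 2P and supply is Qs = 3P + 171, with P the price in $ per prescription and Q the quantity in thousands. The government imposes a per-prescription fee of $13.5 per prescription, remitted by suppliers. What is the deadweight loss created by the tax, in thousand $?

Before the tax: set 501 − 2P = 3P + 171 → P* = $66, Q* = 369.
With the tax collected from suppliers, supply shifts: Qs = 3(P − 13.5) + 171.
New equilibrium: consumers pay $74.1, suppliers receive $60.6, Q = 352.8. (Wedge: Pb − Ps = 13.5.)
Quantity falls by |ΔQ| = |369 − 352.8| = 16.2.
DWL = ½ · t · |ΔQ| = ½ · 13.5 · 16.2 = $109.35.

Deadweight loss = $109.35 thousand.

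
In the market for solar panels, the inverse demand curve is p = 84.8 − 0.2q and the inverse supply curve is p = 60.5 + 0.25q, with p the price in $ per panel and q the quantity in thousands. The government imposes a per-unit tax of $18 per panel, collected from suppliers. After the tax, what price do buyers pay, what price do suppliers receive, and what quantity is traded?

Inverting to q(p) form: qd = 424 − 5p; qs = 4p − 242.
Before the tax: set 424 − 5p = 4p − 242 → p* = $74, q* = 54.
With the tax collected from suppliers, supply shifts: qs = 4(p − 18) − 242.
New equilibrium: buyers pay $82, suppliers receive $64, q = 14. (Wedge: pb − ps = 18.)

Buyers pay $82; suppliers receive $64; quantity = 14.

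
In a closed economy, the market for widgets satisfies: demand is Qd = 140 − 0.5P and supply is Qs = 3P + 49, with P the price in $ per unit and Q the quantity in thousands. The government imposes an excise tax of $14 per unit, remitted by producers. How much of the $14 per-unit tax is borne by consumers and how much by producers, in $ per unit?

Without the tax, 140 − 0.5P = 3P + 49 gives 3.5P = 91, so P* = $26 and Q* = 127.
With the tax collected from producers, supply shifts: Qs = 3(P − 14) + 49.
Solving gives Q = 121 with consumers paying $38 and producers receiving $24 (the $14 wedge).
Burden on consumers: $12; on producers: $2. (They sum to $14.)
The less price-elastic side of the market bears the larger share of a per-unit tax.

Consumers bear $12 per unit; producers bear $2 per unit.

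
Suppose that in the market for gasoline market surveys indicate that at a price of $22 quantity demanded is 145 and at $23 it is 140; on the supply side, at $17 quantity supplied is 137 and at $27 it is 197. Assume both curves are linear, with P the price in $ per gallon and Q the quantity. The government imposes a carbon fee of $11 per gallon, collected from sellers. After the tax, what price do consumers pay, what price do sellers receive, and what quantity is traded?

Demand slope: (140 − 145)/(23 − 22) = -5, so Qd = 255 − 5P.
Supply slope: (197 − 137)/(27 − 17) = 6, so Qs = 6P + 35.
Before the tax: set 255 − 5P = 6P + 35 → P* = $20, Q* = 155.
With the tax collected from sellers, supply shifts: Qs = 6(P − 11) + 35.
New equilibrium: consumers pay $26, sellers receive $15, Q = 125. (Wedge: Pb − Ps = 11.)
The less price-elastic side of the market bears the larger share of a per-unit tax.

Consumers pay $26; sellers receive $15; quantity = 125.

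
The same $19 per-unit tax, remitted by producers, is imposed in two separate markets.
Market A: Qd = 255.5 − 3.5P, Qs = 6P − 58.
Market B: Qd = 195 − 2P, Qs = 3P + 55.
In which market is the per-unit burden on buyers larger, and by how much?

Market A: pre-tax P* = $33, Q* = 140; post-tax Q = 98; per-unit burden on buyers = $12.
Market B: pre-tax P* = $28, Q* = 139; post-tax Q = 116.2; per-unit burden on buyers = $11.4.
Difference: $12 vs $11.4 → market A is larger by $0.6.

Market A, by $0.6.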